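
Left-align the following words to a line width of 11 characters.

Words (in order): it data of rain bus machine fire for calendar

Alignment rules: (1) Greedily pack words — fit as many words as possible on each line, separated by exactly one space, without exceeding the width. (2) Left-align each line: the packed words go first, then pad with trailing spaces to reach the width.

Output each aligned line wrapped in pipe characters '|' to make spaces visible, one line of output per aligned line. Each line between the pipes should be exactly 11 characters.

Answer: |it data of |
|rain bus   |
|machine    |
|fire for   |
|calendar   |

Derivation:
Line 1: ['it', 'data', 'of'] (min_width=10, slack=1)
Line 2: ['rain', 'bus'] (min_width=8, slack=3)
Line 3: ['machine'] (min_width=7, slack=4)
Line 4: ['fire', 'for'] (min_width=8, slack=3)
Line 5: ['calendar'] (min_width=8, slack=3)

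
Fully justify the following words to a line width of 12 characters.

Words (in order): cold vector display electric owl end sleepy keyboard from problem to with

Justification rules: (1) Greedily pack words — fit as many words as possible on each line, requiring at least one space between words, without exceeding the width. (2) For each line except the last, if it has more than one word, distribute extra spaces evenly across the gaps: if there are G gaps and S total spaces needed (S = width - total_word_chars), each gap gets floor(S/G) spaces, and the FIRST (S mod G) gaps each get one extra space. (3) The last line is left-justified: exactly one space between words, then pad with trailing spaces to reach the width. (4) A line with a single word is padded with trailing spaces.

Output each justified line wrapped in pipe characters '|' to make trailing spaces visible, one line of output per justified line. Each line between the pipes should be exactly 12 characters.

Answer: |cold  vector|
|display     |
|electric owl|
|end   sleepy|
|keyboard    |
|from problem|
|to with     |

Derivation:
Line 1: ['cold', 'vector'] (min_width=11, slack=1)
Line 2: ['display'] (min_width=7, slack=5)
Line 3: ['electric', 'owl'] (min_width=12, slack=0)
Line 4: ['end', 'sleepy'] (min_width=10, slack=2)
Line 5: ['keyboard'] (min_width=8, slack=4)
Line 6: ['from', 'problem'] (min_width=12, slack=0)
Line 7: ['to', 'with'] (min_width=7, slack=5)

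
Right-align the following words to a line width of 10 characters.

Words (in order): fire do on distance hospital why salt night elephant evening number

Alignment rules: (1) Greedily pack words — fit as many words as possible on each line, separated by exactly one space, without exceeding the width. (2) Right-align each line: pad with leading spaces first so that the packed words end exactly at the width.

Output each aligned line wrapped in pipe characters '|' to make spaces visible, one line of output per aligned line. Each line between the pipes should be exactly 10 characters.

Line 1: ['fire', 'do', 'on'] (min_width=10, slack=0)
Line 2: ['distance'] (min_width=8, slack=2)
Line 3: ['hospital'] (min_width=8, slack=2)
Line 4: ['why', 'salt'] (min_width=8, slack=2)
Line 5: ['night'] (min_width=5, slack=5)
Line 6: ['elephant'] (min_width=8, slack=2)
Line 7: ['evening'] (min_width=7, slack=3)
Line 8: ['number'] (min_width=6, slack=4)

Answer: |fire do on|
|  distance|
|  hospital|
|  why salt|
|     night|
|  elephant|
|   evening|
|    number|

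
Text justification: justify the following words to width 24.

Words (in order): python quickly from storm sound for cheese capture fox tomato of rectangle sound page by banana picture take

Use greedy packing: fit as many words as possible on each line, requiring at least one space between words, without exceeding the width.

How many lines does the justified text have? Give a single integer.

Answer: 5

Derivation:
Line 1: ['python', 'quickly', 'from'] (min_width=19, slack=5)
Line 2: ['storm', 'sound', 'for', 'cheese'] (min_width=22, slack=2)
Line 3: ['capture', 'fox', 'tomato', 'of'] (min_width=21, slack=3)
Line 4: ['rectangle', 'sound', 'page', 'by'] (min_width=23, slack=1)
Line 5: ['banana', 'picture', 'take'] (min_width=19, slack=5)
Total lines: 5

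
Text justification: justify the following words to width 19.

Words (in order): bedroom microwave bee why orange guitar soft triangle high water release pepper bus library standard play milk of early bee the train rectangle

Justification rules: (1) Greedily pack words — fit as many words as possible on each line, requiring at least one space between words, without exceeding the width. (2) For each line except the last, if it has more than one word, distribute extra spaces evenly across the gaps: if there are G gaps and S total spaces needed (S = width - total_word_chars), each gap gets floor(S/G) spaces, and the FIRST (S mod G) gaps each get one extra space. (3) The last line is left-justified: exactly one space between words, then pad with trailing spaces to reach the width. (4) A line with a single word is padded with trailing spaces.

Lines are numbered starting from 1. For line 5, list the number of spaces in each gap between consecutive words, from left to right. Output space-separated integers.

Line 1: ['bedroom', 'microwave'] (min_width=17, slack=2)
Line 2: ['bee', 'why', 'orange'] (min_width=14, slack=5)
Line 3: ['guitar', 'soft'] (min_width=11, slack=8)
Line 4: ['triangle', 'high', 'water'] (min_width=19, slack=0)
Line 5: ['release', 'pepper', 'bus'] (min_width=18, slack=1)
Line 6: ['library', 'standard'] (min_width=16, slack=3)
Line 7: ['play', 'milk', 'of', 'early'] (min_width=18, slack=1)
Line 8: ['bee', 'the', 'train'] (min_width=13, slack=6)
Line 9: ['rectangle'] (min_width=9, slack=10)

Answer: 2 1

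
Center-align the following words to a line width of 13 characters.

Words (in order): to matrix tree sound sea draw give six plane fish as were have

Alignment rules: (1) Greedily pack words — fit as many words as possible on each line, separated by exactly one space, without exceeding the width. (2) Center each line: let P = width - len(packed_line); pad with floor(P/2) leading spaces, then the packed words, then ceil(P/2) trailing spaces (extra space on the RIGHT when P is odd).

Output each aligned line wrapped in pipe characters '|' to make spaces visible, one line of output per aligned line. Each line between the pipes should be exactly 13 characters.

Line 1: ['to', 'matrix'] (min_width=9, slack=4)
Line 2: ['tree', 'sound'] (min_width=10, slack=3)
Line 3: ['sea', 'draw', 'give'] (min_width=13, slack=0)
Line 4: ['six', 'plane'] (min_width=9, slack=4)
Line 5: ['fish', 'as', 'were'] (min_width=12, slack=1)
Line 6: ['have'] (min_width=4, slack=9)

Answer: |  to matrix  |
| tree sound  |
|sea draw give|
|  six plane  |
|fish as were |
|    have     |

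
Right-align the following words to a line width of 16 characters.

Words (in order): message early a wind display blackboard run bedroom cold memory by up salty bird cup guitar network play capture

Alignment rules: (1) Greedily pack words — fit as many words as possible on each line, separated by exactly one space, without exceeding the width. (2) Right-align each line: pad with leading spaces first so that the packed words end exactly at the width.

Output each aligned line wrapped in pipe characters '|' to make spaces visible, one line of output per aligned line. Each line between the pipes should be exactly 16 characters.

Answer: | message early a|
|    wind display|
|  blackboard run|
|    bedroom cold|
|    memory by up|
|  salty bird cup|
|  guitar network|
|    play capture|

Derivation:
Line 1: ['message', 'early', 'a'] (min_width=15, slack=1)
Line 2: ['wind', 'display'] (min_width=12, slack=4)
Line 3: ['blackboard', 'run'] (min_width=14, slack=2)
Line 4: ['bedroom', 'cold'] (min_width=12, slack=4)
Line 5: ['memory', 'by', 'up'] (min_width=12, slack=4)
Line 6: ['salty', 'bird', 'cup'] (min_width=14, slack=2)
Line 7: ['guitar', 'network'] (min_width=14, slack=2)
Line 8: ['play', 'capture'] (min_width=12, slack=4)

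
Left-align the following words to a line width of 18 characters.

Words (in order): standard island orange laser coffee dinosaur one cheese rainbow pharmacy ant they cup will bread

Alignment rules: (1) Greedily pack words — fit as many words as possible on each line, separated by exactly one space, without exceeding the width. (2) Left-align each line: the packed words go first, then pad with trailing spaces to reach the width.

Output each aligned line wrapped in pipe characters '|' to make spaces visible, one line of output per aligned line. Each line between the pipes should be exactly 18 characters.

Line 1: ['standard', 'island'] (min_width=15, slack=3)
Line 2: ['orange', 'laser'] (min_width=12, slack=6)
Line 3: ['coffee', 'dinosaur'] (min_width=15, slack=3)
Line 4: ['one', 'cheese', 'rainbow'] (min_width=18, slack=0)
Line 5: ['pharmacy', 'ant', 'they'] (min_width=17, slack=1)
Line 6: ['cup', 'will', 'bread'] (min_width=14, slack=4)

Answer: |standard island   |
|orange laser      |
|coffee dinosaur   |
|one cheese rainbow|
|pharmacy ant they |
|cup will bread    |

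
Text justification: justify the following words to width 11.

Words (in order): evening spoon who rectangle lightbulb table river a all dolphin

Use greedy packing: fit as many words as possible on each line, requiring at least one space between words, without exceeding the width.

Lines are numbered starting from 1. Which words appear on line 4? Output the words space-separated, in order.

Line 1: ['evening'] (min_width=7, slack=4)
Line 2: ['spoon', 'who'] (min_width=9, slack=2)
Line 3: ['rectangle'] (min_width=9, slack=2)
Line 4: ['lightbulb'] (min_width=9, slack=2)
Line 5: ['table', 'river'] (min_width=11, slack=0)
Line 6: ['a', 'all'] (min_width=5, slack=6)
Line 7: ['dolphin'] (min_width=7, slack=4)

Answer: lightbulb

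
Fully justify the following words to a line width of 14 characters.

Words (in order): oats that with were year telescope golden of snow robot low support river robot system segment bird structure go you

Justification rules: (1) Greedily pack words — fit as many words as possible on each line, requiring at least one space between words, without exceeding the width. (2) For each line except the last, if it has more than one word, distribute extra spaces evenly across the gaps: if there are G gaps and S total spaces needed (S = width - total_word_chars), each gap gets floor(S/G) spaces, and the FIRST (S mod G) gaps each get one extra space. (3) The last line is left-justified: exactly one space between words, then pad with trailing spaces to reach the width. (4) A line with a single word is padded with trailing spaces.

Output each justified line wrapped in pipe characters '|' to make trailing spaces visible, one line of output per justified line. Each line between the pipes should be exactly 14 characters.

Line 1: ['oats', 'that', 'with'] (min_width=14, slack=0)
Line 2: ['were', 'year'] (min_width=9, slack=5)
Line 3: ['telescope'] (min_width=9, slack=5)
Line 4: ['golden', 'of', 'snow'] (min_width=14, slack=0)
Line 5: ['robot', 'low'] (min_width=9, slack=5)
Line 6: ['support', 'river'] (min_width=13, slack=1)
Line 7: ['robot', 'system'] (min_width=12, slack=2)
Line 8: ['segment', 'bird'] (min_width=12, slack=2)
Line 9: ['structure', 'go'] (min_width=12, slack=2)
Line 10: ['you'] (min_width=3, slack=11)

Answer: |oats that with|
|were      year|
|telescope     |
|golden of snow|
|robot      low|
|support  river|
|robot   system|
|segment   bird|
|structure   go|
|you           |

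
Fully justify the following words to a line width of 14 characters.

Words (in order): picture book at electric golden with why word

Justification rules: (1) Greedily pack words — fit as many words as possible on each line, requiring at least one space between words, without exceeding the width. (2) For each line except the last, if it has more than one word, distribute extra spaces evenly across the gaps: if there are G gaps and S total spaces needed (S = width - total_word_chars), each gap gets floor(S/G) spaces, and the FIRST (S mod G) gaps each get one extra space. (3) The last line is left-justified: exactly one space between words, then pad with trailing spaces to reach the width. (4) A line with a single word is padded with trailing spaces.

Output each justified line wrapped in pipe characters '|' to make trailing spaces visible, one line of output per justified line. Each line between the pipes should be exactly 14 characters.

Answer: |picture   book|
|at    electric|
|golden    with|
|why word      |

Derivation:
Line 1: ['picture', 'book'] (min_width=12, slack=2)
Line 2: ['at', 'electric'] (min_width=11, slack=3)
Line 3: ['golden', 'with'] (min_width=11, slack=3)
Line 4: ['why', 'word'] (min_width=8, slack=6)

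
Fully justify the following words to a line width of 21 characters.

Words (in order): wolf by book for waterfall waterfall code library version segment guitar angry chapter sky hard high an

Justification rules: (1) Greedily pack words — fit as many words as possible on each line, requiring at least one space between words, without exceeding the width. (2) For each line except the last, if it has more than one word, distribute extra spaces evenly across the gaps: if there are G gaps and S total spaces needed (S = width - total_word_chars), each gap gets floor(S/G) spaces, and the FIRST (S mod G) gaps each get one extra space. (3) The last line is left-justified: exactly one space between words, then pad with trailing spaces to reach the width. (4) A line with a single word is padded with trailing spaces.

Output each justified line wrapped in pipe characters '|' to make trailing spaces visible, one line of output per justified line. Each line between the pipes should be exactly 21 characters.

Line 1: ['wolf', 'by', 'book', 'for'] (min_width=16, slack=5)
Line 2: ['waterfall', 'waterfall'] (min_width=19, slack=2)
Line 3: ['code', 'library', 'version'] (min_width=20, slack=1)
Line 4: ['segment', 'guitar', 'angry'] (min_width=20, slack=1)
Line 5: ['chapter', 'sky', 'hard', 'high'] (min_width=21, slack=0)
Line 6: ['an'] (min_width=2, slack=19)

Answer: |wolf   by   book  for|
|waterfall   waterfall|
|code  library version|
|segment  guitar angry|
|chapter sky hard high|
|an                   |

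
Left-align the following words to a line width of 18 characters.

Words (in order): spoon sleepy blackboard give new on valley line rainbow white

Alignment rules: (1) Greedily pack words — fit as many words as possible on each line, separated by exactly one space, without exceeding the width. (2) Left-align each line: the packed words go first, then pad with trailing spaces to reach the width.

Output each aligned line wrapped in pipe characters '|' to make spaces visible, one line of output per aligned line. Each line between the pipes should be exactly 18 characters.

Line 1: ['spoon', 'sleepy'] (min_width=12, slack=6)
Line 2: ['blackboard', 'give'] (min_width=15, slack=3)
Line 3: ['new', 'on', 'valley', 'line'] (min_width=18, slack=0)
Line 4: ['rainbow', 'white'] (min_width=13, slack=5)

Answer: |spoon sleepy      |
|blackboard give   |
|new on valley line|
|rainbow white     |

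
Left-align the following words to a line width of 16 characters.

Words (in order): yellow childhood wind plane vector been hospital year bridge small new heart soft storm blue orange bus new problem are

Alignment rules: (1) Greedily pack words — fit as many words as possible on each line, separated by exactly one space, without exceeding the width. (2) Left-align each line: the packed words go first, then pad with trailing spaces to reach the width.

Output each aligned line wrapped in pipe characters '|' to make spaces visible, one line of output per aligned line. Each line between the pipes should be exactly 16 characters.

Line 1: ['yellow', 'childhood'] (min_width=16, slack=0)
Line 2: ['wind', 'plane'] (min_width=10, slack=6)
Line 3: ['vector', 'been'] (min_width=11, slack=5)
Line 4: ['hospital', 'year'] (min_width=13, slack=3)
Line 5: ['bridge', 'small', 'new'] (min_width=16, slack=0)
Line 6: ['heart', 'soft', 'storm'] (min_width=16, slack=0)
Line 7: ['blue', 'orange', 'bus'] (min_width=15, slack=1)
Line 8: ['new', 'problem', 'are'] (min_width=15, slack=1)

Answer: |yellow childhood|
|wind plane      |
|vector been     |
|hospital year   |
|bridge small new|
|heart soft storm|
|blue orange bus |
|new problem are |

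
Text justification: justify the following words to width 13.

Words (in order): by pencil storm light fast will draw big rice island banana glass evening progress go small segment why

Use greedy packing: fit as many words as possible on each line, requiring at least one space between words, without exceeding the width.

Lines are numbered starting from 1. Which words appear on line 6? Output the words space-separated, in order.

Answer: glass evening

Derivation:
Line 1: ['by', 'pencil'] (min_width=9, slack=4)
Line 2: ['storm', 'light'] (min_width=11, slack=2)
Line 3: ['fast', 'will'] (min_width=9, slack=4)
Line 4: ['draw', 'big', 'rice'] (min_width=13, slack=0)
Line 5: ['island', 'banana'] (min_width=13, slack=0)
Line 6: ['glass', 'evening'] (min_width=13, slack=0)
Line 7: ['progress', 'go'] (min_width=11, slack=2)
Line 8: ['small', 'segment'] (min_width=13, slack=0)
Line 9: ['why'] (min_width=3, slack=10)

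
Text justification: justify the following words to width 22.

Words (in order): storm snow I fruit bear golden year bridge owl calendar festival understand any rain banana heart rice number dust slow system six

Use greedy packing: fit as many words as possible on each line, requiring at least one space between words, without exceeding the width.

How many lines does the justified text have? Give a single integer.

Answer: 7

Derivation:
Line 1: ['storm', 'snow', 'I', 'fruit'] (min_width=18, slack=4)
Line 2: ['bear', 'golden', 'year'] (min_width=16, slack=6)
Line 3: ['bridge', 'owl', 'calendar'] (min_width=19, slack=3)
Line 4: ['festival', 'understand'] (min_width=19, slack=3)
Line 5: ['any', 'rain', 'banana', 'heart'] (min_width=21, slack=1)
Line 6: ['rice', 'number', 'dust', 'slow'] (min_width=21, slack=1)
Line 7: ['system', 'six'] (min_width=10, slack=12)
Total lines: 7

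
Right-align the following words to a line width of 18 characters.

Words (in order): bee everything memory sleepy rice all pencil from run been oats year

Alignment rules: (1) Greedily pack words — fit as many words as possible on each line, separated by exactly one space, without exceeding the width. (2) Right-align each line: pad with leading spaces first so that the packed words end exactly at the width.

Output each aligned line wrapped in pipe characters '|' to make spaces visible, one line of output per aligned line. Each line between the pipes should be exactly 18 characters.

Answer: |    bee everything|
|memory sleepy rice|
|   all pencil from|
|run been oats year|

Derivation:
Line 1: ['bee', 'everything'] (min_width=14, slack=4)
Line 2: ['memory', 'sleepy', 'rice'] (min_width=18, slack=0)
Line 3: ['all', 'pencil', 'from'] (min_width=15, slack=3)
Line 4: ['run', 'been', 'oats', 'year'] (min_width=18, slack=0)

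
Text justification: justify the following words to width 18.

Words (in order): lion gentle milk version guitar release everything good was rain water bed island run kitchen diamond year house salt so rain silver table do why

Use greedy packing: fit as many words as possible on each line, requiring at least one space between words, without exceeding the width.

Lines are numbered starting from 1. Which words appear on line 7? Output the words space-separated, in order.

Line 1: ['lion', 'gentle', 'milk'] (min_width=16, slack=2)
Line 2: ['version', 'guitar'] (min_width=14, slack=4)
Line 3: ['release', 'everything'] (min_width=18, slack=0)
Line 4: ['good', 'was', 'rain'] (min_width=13, slack=5)
Line 5: ['water', 'bed', 'island'] (min_width=16, slack=2)
Line 6: ['run', 'kitchen'] (min_width=11, slack=7)
Line 7: ['diamond', 'year', 'house'] (min_width=18, slack=0)
Line 8: ['salt', 'so', 'rain'] (min_width=12, slack=6)
Line 9: ['silver', 'table', 'do'] (min_width=15, slack=3)
Line 10: ['why'] (min_width=3, slack=15)

Answer: diamond year house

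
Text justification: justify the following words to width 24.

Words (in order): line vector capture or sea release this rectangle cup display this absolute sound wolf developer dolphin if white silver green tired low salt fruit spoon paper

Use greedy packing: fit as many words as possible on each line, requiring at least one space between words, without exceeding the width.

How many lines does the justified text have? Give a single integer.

Line 1: ['line', 'vector', 'capture', 'or'] (min_width=22, slack=2)
Line 2: ['sea', 'release', 'this'] (min_width=16, slack=8)
Line 3: ['rectangle', 'cup', 'display'] (min_width=21, slack=3)
Line 4: ['this', 'absolute', 'sound', 'wolf'] (min_width=24, slack=0)
Line 5: ['developer', 'dolphin', 'if'] (min_width=20, slack=4)
Line 6: ['white', 'silver', 'green', 'tired'] (min_width=24, slack=0)
Line 7: ['low', 'salt', 'fruit', 'spoon'] (min_width=20, slack=4)
Line 8: ['paper'] (min_width=5, slack=19)
Total lines: 8

Answer: 8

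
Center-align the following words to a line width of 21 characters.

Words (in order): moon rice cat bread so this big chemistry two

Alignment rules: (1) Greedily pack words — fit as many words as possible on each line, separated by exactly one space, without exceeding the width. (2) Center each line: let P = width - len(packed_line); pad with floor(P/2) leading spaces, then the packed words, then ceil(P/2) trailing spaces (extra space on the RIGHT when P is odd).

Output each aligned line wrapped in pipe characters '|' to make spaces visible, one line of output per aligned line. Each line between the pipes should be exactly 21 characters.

Line 1: ['moon', 'rice', 'cat', 'bread'] (min_width=19, slack=2)
Line 2: ['so', 'this', 'big', 'chemistry'] (min_width=21, slack=0)
Line 3: ['two'] (min_width=3, slack=18)

Answer: | moon rice cat bread |
|so this big chemistry|
|         two         |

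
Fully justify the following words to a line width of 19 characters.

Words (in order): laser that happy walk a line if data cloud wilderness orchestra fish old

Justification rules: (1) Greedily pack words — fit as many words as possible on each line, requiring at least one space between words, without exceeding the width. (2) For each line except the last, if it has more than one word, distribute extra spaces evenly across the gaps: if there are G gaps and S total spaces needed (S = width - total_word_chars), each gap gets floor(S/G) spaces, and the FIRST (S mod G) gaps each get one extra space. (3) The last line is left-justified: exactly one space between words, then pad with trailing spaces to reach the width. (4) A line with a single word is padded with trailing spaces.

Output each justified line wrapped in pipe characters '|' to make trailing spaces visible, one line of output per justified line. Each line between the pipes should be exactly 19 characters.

Line 1: ['laser', 'that', 'happy'] (min_width=16, slack=3)
Line 2: ['walk', 'a', 'line', 'if', 'data'] (min_width=19, slack=0)
Line 3: ['cloud', 'wilderness'] (min_width=16, slack=3)
Line 4: ['orchestra', 'fish', 'old'] (min_width=18, slack=1)

Answer: |laser   that  happy|
|walk a line if data|
|cloud    wilderness|
|orchestra fish old |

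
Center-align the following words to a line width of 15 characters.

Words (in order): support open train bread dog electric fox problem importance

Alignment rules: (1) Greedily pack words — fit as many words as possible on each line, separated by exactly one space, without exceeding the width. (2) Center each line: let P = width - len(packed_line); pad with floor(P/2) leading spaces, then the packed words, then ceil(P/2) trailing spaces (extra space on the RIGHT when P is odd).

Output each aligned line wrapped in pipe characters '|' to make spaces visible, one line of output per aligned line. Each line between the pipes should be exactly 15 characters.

Answer: | support open  |
|train bread dog|
| electric fox  |
|    problem    |
|  importance   |

Derivation:
Line 1: ['support', 'open'] (min_width=12, slack=3)
Line 2: ['train', 'bread', 'dog'] (min_width=15, slack=0)
Line 3: ['electric', 'fox'] (min_width=12, slack=3)
Line 4: ['problem'] (min_width=7, slack=8)
Line 5: ['importance'] (min_width=10, slack=5)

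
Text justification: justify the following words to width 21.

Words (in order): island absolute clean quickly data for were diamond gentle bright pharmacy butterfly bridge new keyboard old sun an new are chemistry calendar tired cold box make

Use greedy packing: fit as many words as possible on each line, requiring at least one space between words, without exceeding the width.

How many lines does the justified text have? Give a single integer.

Line 1: ['island', 'absolute', 'clean'] (min_width=21, slack=0)
Line 2: ['quickly', 'data', 'for', 'were'] (min_width=21, slack=0)
Line 3: ['diamond', 'gentle', 'bright'] (min_width=21, slack=0)
Line 4: ['pharmacy', 'butterfly'] (min_width=18, slack=3)
Line 5: ['bridge', 'new', 'keyboard'] (min_width=19, slack=2)
Line 6: ['old', 'sun', 'an', 'new', 'are'] (min_width=18, slack=3)
Line 7: ['chemistry', 'calendar'] (min_width=18, slack=3)
Line 8: ['tired', 'cold', 'box', 'make'] (min_width=19, slack=2)
Total lines: 8

Answer: 8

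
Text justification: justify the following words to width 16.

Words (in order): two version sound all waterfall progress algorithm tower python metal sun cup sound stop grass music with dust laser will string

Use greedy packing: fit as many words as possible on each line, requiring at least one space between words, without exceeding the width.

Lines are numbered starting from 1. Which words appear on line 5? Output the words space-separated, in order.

Line 1: ['two', 'version'] (min_width=11, slack=5)
Line 2: ['sound', 'all'] (min_width=9, slack=7)
Line 3: ['waterfall'] (min_width=9, slack=7)
Line 4: ['progress'] (min_width=8, slack=8)
Line 5: ['algorithm', 'tower'] (min_width=15, slack=1)
Line 6: ['python', 'metal', 'sun'] (min_width=16, slack=0)
Line 7: ['cup', 'sound', 'stop'] (min_width=14, slack=2)
Line 8: ['grass', 'music', 'with'] (min_width=16, slack=0)
Line 9: ['dust', 'laser', 'will'] (min_width=15, slack=1)
Line 10: ['string'] (min_width=6, slack=10)

Answer: algorithm tower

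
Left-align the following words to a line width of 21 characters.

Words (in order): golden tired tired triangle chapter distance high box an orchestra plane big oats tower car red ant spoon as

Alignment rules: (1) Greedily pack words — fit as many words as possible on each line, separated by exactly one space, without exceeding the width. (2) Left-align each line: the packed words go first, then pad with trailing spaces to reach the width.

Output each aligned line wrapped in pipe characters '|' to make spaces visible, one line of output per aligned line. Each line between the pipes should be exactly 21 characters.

Answer: |golden tired tired   |
|triangle chapter     |
|distance high box an |
|orchestra plane big  |
|oats tower car red   |
|ant spoon as         |

Derivation:
Line 1: ['golden', 'tired', 'tired'] (min_width=18, slack=3)
Line 2: ['triangle', 'chapter'] (min_width=16, slack=5)
Line 3: ['distance', 'high', 'box', 'an'] (min_width=20, slack=1)
Line 4: ['orchestra', 'plane', 'big'] (min_width=19, slack=2)
Line 5: ['oats', 'tower', 'car', 'red'] (min_width=18, slack=3)
Line 6: ['ant', 'spoon', 'as'] (min_width=12, slack=9)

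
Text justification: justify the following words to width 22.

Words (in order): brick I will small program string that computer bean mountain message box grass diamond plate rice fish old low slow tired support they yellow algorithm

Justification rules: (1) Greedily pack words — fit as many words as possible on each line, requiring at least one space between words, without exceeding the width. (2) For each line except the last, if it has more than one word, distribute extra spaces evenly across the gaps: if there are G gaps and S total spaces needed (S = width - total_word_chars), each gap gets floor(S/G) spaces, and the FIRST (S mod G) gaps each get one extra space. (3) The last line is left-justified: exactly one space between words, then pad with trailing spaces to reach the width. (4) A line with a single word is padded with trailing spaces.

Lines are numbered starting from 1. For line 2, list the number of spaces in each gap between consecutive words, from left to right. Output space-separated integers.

Answer: 3 2

Derivation:
Line 1: ['brick', 'I', 'will', 'small'] (min_width=18, slack=4)
Line 2: ['program', 'string', 'that'] (min_width=19, slack=3)
Line 3: ['computer', 'bean', 'mountain'] (min_width=22, slack=0)
Line 4: ['message', 'box', 'grass'] (min_width=17, slack=5)
Line 5: ['diamond', 'plate', 'rice'] (min_width=18, slack=4)
Line 6: ['fish', 'old', 'low', 'slow'] (min_width=17, slack=5)
Line 7: ['tired', 'support', 'they'] (min_width=18, slack=4)
Line 8: ['yellow', 'algorithm'] (min_width=16, slack=6)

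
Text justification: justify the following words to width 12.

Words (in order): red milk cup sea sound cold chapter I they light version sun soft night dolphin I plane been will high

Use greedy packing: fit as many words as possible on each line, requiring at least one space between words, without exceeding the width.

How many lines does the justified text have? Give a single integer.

Line 1: ['red', 'milk', 'cup'] (min_width=12, slack=0)
Line 2: ['sea', 'sound'] (min_width=9, slack=3)
Line 3: ['cold', 'chapter'] (min_width=12, slack=0)
Line 4: ['I', 'they', 'light'] (min_width=12, slack=0)
Line 5: ['version', 'sun'] (min_width=11, slack=1)
Line 6: ['soft', 'night'] (min_width=10, slack=2)
Line 7: ['dolphin', 'I'] (min_width=9, slack=3)
Line 8: ['plane', 'been'] (min_width=10, slack=2)
Line 9: ['will', 'high'] (min_width=9, slack=3)
Total lines: 9

Answer: 9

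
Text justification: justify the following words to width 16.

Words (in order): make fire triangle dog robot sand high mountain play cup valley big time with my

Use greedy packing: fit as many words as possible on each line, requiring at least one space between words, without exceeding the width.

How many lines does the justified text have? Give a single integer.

Answer: 6

Derivation:
Line 1: ['make', 'fire'] (min_width=9, slack=7)
Line 2: ['triangle', 'dog'] (min_width=12, slack=4)
Line 3: ['robot', 'sand', 'high'] (min_width=15, slack=1)
Line 4: ['mountain', 'play'] (min_width=13, slack=3)
Line 5: ['cup', 'valley', 'big'] (min_width=14, slack=2)
Line 6: ['time', 'with', 'my'] (min_width=12, slack=4)
Total lines: 6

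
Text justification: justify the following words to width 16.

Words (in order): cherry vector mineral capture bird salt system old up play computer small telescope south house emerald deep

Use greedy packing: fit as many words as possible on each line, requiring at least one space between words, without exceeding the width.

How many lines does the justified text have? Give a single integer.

Answer: 8

Derivation:
Line 1: ['cherry', 'vector'] (min_width=13, slack=3)
Line 2: ['mineral', 'capture'] (min_width=15, slack=1)
Line 3: ['bird', 'salt', 'system'] (min_width=16, slack=0)
Line 4: ['old', 'up', 'play'] (min_width=11, slack=5)
Line 5: ['computer', 'small'] (min_width=14, slack=2)
Line 6: ['telescope', 'south'] (min_width=15, slack=1)
Line 7: ['house', 'emerald'] (min_width=13, slack=3)
Line 8: ['deep'] (min_width=4, slack=12)
Total lines: 8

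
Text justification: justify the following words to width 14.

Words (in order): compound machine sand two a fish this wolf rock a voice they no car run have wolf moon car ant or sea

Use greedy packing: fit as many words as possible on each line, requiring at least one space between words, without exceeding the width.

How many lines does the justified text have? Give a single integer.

Answer: 8

Derivation:
Line 1: ['compound'] (min_width=8, slack=6)
Line 2: ['machine', 'sand'] (min_width=12, slack=2)
Line 3: ['two', 'a', 'fish'] (min_width=10, slack=4)
Line 4: ['this', 'wolf', 'rock'] (min_width=14, slack=0)
Line 5: ['a', 'voice', 'they'] (min_width=12, slack=2)
Line 6: ['no', 'car', 'run'] (min_width=10, slack=4)
Line 7: ['have', 'wolf', 'moon'] (min_width=14, slack=0)
Line 8: ['car', 'ant', 'or', 'sea'] (min_width=14, slack=0)
Total lines: 8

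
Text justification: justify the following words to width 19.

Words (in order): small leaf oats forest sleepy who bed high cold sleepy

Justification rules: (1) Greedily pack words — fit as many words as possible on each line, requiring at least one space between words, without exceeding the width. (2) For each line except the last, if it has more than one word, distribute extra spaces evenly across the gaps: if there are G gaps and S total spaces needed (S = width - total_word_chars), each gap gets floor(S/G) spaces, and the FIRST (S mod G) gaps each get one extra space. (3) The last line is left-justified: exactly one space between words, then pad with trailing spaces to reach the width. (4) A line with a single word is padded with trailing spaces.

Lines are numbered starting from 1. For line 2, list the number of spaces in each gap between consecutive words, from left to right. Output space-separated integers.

Answer: 2 2

Derivation:
Line 1: ['small', 'leaf', 'oats'] (min_width=15, slack=4)
Line 2: ['forest', 'sleepy', 'who'] (min_width=17, slack=2)
Line 3: ['bed', 'high', 'cold'] (min_width=13, slack=6)
Line 4: ['sleepy'] (min_width=6, slack=13)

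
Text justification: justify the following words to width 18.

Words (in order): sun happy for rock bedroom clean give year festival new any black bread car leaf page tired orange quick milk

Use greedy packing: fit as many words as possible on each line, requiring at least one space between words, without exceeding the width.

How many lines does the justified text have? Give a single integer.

Answer: 7

Derivation:
Line 1: ['sun', 'happy', 'for', 'rock'] (min_width=18, slack=0)
Line 2: ['bedroom', 'clean', 'give'] (min_width=18, slack=0)
Line 3: ['year', 'festival', 'new'] (min_width=17, slack=1)
Line 4: ['any', 'black', 'bread'] (min_width=15, slack=3)
Line 5: ['car', 'leaf', 'page'] (min_width=13, slack=5)
Line 6: ['tired', 'orange', 'quick'] (min_width=18, slack=0)
Line 7: ['milk'] (min_width=4, slack=14)
Total lines: 7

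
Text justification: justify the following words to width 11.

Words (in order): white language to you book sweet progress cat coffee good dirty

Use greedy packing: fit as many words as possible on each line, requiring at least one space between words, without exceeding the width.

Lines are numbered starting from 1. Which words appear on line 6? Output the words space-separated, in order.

Line 1: ['white'] (min_width=5, slack=6)
Line 2: ['language', 'to'] (min_width=11, slack=0)
Line 3: ['you', 'book'] (min_width=8, slack=3)
Line 4: ['sweet'] (min_width=5, slack=6)
Line 5: ['progress'] (min_width=8, slack=3)
Line 6: ['cat', 'coffee'] (min_width=10, slack=1)
Line 7: ['good', 'dirty'] (min_width=10, slack=1)

Answer: cat coffee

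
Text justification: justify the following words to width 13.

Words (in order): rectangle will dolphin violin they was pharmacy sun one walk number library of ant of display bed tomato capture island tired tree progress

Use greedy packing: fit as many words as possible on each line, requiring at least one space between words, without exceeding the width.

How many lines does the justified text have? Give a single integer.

Line 1: ['rectangle'] (min_width=9, slack=4)
Line 2: ['will', 'dolphin'] (min_width=12, slack=1)
Line 3: ['violin', 'they'] (min_width=11, slack=2)
Line 4: ['was', 'pharmacy'] (min_width=12, slack=1)
Line 5: ['sun', 'one', 'walk'] (min_width=12, slack=1)
Line 6: ['number'] (min_width=6, slack=7)
Line 7: ['library', 'of'] (min_width=10, slack=3)
Line 8: ['ant', 'of'] (min_width=6, slack=7)
Line 9: ['display', 'bed'] (min_width=11, slack=2)
Line 10: ['tomato'] (min_width=6, slack=7)
Line 11: ['capture'] (min_width=7, slack=6)
Line 12: ['island', 'tired'] (min_width=12, slack=1)
Line 13: ['tree', 'progress'] (min_width=13, slack=0)
Total lines: 13

Answer: 13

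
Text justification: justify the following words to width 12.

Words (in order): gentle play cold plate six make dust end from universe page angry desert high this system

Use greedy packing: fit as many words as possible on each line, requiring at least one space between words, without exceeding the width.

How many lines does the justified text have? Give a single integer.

Line 1: ['gentle', 'play'] (min_width=11, slack=1)
Line 2: ['cold', 'plate'] (min_width=10, slack=2)
Line 3: ['six', 'make'] (min_width=8, slack=4)
Line 4: ['dust', 'end'] (min_width=8, slack=4)
Line 5: ['from'] (min_width=4, slack=8)
Line 6: ['universe'] (min_width=8, slack=4)
Line 7: ['page', 'angry'] (min_width=10, slack=2)
Line 8: ['desert', 'high'] (min_width=11, slack=1)
Line 9: ['this', 'system'] (min_width=11, slack=1)
Total lines: 9

Answer: 9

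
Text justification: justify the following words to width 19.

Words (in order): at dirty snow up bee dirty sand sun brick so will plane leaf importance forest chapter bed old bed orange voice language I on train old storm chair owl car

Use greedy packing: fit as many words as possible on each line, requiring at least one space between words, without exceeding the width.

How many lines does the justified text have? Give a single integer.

Line 1: ['at', 'dirty', 'snow', 'up'] (min_width=16, slack=3)
Line 2: ['bee', 'dirty', 'sand', 'sun'] (min_width=18, slack=1)
Line 3: ['brick', 'so', 'will', 'plane'] (min_width=19, slack=0)
Line 4: ['leaf', 'importance'] (min_width=15, slack=4)
Line 5: ['forest', 'chapter', 'bed'] (min_width=18, slack=1)
Line 6: ['old', 'bed', 'orange'] (min_width=14, slack=5)
Line 7: ['voice', 'language', 'I', 'on'] (min_width=19, slack=0)
Line 8: ['train', 'old', 'storm'] (min_width=15, slack=4)
Line 9: ['chair', 'owl', 'car'] (min_width=13, slack=6)
Total lines: 9

Answer: 9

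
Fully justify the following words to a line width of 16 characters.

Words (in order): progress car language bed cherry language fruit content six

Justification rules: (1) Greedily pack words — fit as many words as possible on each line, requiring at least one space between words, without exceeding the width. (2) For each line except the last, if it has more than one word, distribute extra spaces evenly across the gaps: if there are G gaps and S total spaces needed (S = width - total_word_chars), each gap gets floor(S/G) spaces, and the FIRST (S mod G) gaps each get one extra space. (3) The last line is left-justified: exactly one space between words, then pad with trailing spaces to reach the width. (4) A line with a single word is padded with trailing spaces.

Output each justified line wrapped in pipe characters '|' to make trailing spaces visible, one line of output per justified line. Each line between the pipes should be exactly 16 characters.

Line 1: ['progress', 'car'] (min_width=12, slack=4)
Line 2: ['language', 'bed'] (min_width=12, slack=4)
Line 3: ['cherry', 'language'] (min_width=15, slack=1)
Line 4: ['fruit', 'content'] (min_width=13, slack=3)
Line 5: ['six'] (min_width=3, slack=13)

Answer: |progress     car|
|language     bed|
|cherry  language|
|fruit    content|
|six             |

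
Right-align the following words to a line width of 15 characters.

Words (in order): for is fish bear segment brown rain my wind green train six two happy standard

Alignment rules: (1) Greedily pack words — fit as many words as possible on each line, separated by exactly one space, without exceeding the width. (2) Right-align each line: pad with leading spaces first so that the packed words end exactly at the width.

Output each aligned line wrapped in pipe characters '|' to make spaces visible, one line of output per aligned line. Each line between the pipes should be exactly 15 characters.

Line 1: ['for', 'is', 'fish'] (min_width=11, slack=4)
Line 2: ['bear', 'segment'] (min_width=12, slack=3)
Line 3: ['brown', 'rain', 'my'] (min_width=13, slack=2)
Line 4: ['wind', 'green'] (min_width=10, slack=5)
Line 5: ['train', 'six', 'two'] (min_width=13, slack=2)
Line 6: ['happy', 'standard'] (min_width=14, slack=1)

Answer: |    for is fish|
|   bear segment|
|  brown rain my|
|     wind green|
|  train six two|
| happy standard|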